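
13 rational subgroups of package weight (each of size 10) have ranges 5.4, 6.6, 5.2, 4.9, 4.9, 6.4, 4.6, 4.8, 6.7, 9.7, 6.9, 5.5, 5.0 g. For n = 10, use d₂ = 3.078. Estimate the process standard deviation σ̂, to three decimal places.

1.914

R̄ = (5.4 + 6.6 + 5.2 + 4.9 + 4.9 + 6.4 + 4.6 + 4.8 + 6.7 + 9.7 + 6.9 + 5.5 + 5.0) / 13 = 5.8923
σ̂ = R̄ / d₂ = 5.8923 / 3.078 = 1.9143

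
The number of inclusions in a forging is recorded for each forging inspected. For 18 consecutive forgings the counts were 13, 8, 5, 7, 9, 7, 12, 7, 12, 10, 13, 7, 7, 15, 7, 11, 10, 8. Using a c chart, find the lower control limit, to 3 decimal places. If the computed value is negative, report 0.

c̄ = (13 + 8 + 5 + 7 + 9 + 7 + 12 + 7 + 12 + 10 + 13 + 7 + 7 + 15 + 7 + 11 + 10 + 8) / 18 = 168 / 18 = 9.3333
LCL = c̄ − 3√c̄ = 9.3333 − 3 × 3.0551 = 0.1682

0.168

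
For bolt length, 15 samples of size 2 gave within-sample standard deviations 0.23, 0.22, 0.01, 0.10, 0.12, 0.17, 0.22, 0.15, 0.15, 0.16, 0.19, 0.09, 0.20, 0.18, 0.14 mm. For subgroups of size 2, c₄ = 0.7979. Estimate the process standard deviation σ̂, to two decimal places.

s̄ = (0.23 + 0.22 + 0.01 + 0.10 + 0.12 + 0.17 + 0.22 + 0.15 + 0.15 + 0.16 + 0.19 + 0.09 + 0.20 + 0.18 + 0.14) / 15 = 0.1553
σ̂ = s̄ / c₄ = 0.1553 / 0.7979 = 0.1947

0.19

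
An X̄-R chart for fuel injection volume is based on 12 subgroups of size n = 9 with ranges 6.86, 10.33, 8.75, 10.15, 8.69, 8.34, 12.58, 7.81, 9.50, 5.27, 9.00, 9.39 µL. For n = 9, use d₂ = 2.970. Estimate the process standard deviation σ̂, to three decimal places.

2.993

R̄ = (6.86 + 10.33 + 8.75 + 10.15 + 8.69 + 8.34 + 12.58 + 7.81 + 9.50 + 5.27 + 9.00 + 9.39) / 12 = 8.8892
σ̂ = R̄ / d₂ = 8.8892 / 2.970 = 2.9930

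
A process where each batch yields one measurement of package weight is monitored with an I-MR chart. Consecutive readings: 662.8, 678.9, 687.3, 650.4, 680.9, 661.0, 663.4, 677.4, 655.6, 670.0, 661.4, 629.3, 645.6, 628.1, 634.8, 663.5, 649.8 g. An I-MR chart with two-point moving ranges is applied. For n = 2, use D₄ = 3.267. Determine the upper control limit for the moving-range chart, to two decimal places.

58.81

Moving ranges: 16.1, 8.4, 36.9, 30.5, 19.9, 2.4, 14.0, 21.8, 14.4, 8.6, 32.1, 16.3, 17.5, 6.7, 28.7, 13.7; M̄R̄ = 288.0000 / 16 = 18.0000
UCL_MR = D₄·M̄R̄ = 3.267 × 18.0000 = 58.8060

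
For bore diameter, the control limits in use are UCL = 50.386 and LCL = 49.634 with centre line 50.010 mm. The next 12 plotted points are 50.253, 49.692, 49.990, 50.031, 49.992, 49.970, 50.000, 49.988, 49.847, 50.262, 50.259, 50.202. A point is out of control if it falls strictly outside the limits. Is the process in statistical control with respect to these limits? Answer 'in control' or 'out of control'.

in control

All 12 points lie within [49.634, 50.386].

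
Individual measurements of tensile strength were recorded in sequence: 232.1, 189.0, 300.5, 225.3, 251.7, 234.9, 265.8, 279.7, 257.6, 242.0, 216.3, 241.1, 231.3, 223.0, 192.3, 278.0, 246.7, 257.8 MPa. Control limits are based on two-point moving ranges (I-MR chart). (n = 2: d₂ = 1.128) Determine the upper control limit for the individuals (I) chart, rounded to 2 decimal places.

333.70

X̄ = (232.1 + 189.0 + 300.5 + 225.3 + 251.7 + 234.9 + 265.8 + 279.7 + 257.6 + 242.0 + 216.3 + 241.1 + 231.3 + 223.0 + 192.3 + 278.0 + 246.7 + 257.8) / 18 = 242.5056
Moving ranges: 43.1, 111.5, 75.2, 26.4, 16.8, 30.9, 13.9, 22.1, 15.6, 25.7, 24.8, 9.8, 8.3, 30.7, 85.7, 31.3, 11.1; M̄R̄ = 582.9000 / 17 = 34.2882
UCL = X̄ + 3·M̄R̄/d₂ = 242.5056 + 3 × 34.2882 / 1.128 = 333.6977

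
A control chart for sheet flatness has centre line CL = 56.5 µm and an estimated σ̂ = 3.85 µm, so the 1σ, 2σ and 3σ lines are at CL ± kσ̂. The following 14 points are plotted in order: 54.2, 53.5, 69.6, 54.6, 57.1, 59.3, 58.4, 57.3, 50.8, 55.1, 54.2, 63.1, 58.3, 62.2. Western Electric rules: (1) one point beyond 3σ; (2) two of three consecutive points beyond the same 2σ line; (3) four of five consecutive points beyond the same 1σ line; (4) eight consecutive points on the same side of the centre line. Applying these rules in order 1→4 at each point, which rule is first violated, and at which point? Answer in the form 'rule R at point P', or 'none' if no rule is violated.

rule 1 at point 3

Zone of each point (C = within 1σ̂, B = 1σ̂–2σ̂, A = 2σ̂–3σ̂, * = beyond 3σ̂; sign = side of CL): 1:-C, 2:-C, 3:+*, 4:-C, 5:+C, 6:+C, 7:+C, 8:+C, 9:-B, 10:-C, 11:-C, 12:+B, 13:+C, 14:+B
Rule 1 (one point beyond the 3σ limits) is satisfied at point 3.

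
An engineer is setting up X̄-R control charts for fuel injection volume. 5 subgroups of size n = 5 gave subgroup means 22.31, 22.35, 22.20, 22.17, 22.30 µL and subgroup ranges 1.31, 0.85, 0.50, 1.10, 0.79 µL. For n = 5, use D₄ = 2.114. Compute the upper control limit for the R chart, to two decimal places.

1.92

R̄ = (1.31 + 0.85 + 0.50 + 1.10 + 0.79) / 5 = 4.5500 / 5 = 0.9100
UCL_R = D₄·R̄ = 2.114 × 0.9100 = 1.9237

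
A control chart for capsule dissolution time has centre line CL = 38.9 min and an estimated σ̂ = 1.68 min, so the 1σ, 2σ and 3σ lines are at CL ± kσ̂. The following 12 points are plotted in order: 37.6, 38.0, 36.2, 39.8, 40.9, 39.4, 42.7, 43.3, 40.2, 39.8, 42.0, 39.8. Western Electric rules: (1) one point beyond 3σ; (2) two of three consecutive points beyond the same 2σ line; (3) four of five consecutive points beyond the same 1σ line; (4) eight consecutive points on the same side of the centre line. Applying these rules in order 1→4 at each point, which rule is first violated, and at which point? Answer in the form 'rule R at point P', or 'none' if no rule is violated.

rule 2 at point 8

Zone of each point (C = within 1σ̂, B = 1σ̂–2σ̂, A = 2σ̂–3σ̂, * = beyond 3σ̂; sign = side of CL): 1:-C, 2:-C, 3:-B, 4:+C, 5:+B, 6:+C, 7:+A, 8:+A, 9:+C, 10:+C, 11:+B, 12:+C
Rule 2 (two of three consecutive points beyond the same 2σ limit) is satisfied at point 8.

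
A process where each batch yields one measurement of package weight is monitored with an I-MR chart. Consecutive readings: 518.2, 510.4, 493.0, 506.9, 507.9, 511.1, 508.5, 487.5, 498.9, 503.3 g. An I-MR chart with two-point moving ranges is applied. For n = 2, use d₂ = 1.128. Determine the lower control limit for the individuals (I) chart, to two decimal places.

480.13

X̄ = (518.2 + 510.4 + 493.0 + 506.9 + 507.9 + 511.1 + 508.5 + 487.5 + 498.9 + 503.3) / 10 = 504.5700
Moving ranges: 7.8, 17.4, 13.9, 1.0, 3.2, 2.6, 21.0, 11.4, 4.4; M̄R̄ = 82.7000 / 9 = 9.1889
LCL = X̄ − 3·M̄R̄/d₂ = 504.5700 − 3 × 9.1889 / 1.128 = 480.1315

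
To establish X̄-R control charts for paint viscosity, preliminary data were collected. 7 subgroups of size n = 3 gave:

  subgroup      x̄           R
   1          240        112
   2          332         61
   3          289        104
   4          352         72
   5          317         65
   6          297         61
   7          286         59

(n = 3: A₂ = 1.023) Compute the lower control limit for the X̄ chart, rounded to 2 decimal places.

223.82

X̄̄ = (240 + 332 + 289 + 352 + 317 + 297 + 286) / 7 = 2113.0000 / 7 = 301.8571
R̄ = (112 + 61 + 104 + 72 + 65 + 61 + 59) / 7 = 534.0000 / 7 = 76.2857
LCL = X̄̄ − A₂·R̄ = 301.8571 − 1.023 × 76.2857 = 223.8169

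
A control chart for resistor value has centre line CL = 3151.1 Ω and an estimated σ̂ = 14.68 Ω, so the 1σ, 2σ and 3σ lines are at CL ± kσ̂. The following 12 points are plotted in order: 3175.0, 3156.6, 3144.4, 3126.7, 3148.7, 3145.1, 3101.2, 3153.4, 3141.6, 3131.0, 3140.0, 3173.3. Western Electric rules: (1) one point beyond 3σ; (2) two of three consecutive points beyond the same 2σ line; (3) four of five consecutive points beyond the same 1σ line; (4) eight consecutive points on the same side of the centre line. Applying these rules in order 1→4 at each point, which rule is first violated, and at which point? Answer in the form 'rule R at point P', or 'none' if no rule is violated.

rule 1 at point 7

Zone of each point (C = within 1σ̂, B = 1σ̂–2σ̂, A = 2σ̂–3σ̂, * = beyond 3σ̂; sign = side of CL): 1:+B, 2:+C, 3:-C, 4:-B, 5:-C, 6:-C, 7:-*, 8:+C, 9:-C, 10:-B, 11:-C, 12:+B
Rule 1 (one point beyond the 3σ limits) is satisfied at point 7.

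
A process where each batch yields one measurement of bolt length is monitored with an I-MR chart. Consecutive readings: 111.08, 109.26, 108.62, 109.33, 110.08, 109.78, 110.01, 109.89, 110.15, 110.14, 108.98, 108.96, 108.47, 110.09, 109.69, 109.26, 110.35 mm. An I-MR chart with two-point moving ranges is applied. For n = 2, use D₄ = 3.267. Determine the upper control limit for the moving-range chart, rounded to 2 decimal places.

2.05

Moving ranges: 1.82, 0.64, 0.71, 0.75, 0.30, 0.23, 0.12, 0.26, 0.01, 1.16, 0.02, 0.49, 1.62, 0.40, 0.43, 1.09; M̄R̄ = 10.0500 / 16 = 0.6281
UCL_MR = D₄·M̄R̄ = 3.267 × 0.6281 = 2.0521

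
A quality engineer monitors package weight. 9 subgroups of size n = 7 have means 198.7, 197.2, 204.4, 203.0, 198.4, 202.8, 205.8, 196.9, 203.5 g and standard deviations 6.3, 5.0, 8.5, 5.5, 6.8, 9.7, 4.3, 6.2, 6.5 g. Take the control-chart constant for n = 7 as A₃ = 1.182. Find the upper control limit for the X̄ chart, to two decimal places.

208.91

X̄̄ = (198.7 + 197.2 + 204.4 + 203.0 + 198.4 + 202.8 + 205.8 + 196.9 + 203.5) / 9 = 201.1889
s̄ = (6.3 + 5.0 + 8.5 + 5.5 + 6.8 + 9.7 + 4.3 + 6.2 + 6.5) / 9 = 6.5333
UCL = X̄̄ + A₃·s̄ = 201.1889 + 1.182 × 6.5333 = 208.9113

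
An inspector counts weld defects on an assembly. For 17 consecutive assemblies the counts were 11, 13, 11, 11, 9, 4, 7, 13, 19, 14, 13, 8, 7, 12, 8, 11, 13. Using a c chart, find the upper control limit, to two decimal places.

20.69

c̄ = (11 + 13 + 11 + 11 + 9 + 4 + 7 + 13 + 19 + 14 + 13 + 8 + 7 + 12 + 8 + 11 + 13) / 17 = 184 / 17 = 10.8235
UCL = c̄ + 3√c̄ = 10.8235 + 3 × √10.8235 = 10.8235 + 3 × 3.2899 = 20.6933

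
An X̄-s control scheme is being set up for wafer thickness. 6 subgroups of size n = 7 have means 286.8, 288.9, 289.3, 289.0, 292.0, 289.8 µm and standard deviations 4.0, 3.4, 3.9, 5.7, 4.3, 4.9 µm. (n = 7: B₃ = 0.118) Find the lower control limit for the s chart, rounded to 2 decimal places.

s̄ = (4.0 + 3.4 + 3.9 + 5.7 + 4.3 + 4.9) / 6 = 4.3667
LCL_s = B₃·s̄ = 0.118 × 4.3667 = 0.5153

0.52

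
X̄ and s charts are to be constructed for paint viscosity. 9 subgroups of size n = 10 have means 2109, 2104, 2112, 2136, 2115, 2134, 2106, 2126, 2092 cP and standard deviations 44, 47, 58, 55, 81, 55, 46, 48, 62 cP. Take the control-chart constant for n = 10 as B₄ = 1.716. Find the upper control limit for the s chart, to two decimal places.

94.57

s̄ = (44 + 47 + 58 + 55 + 81 + 55 + 46 + 48 + 62) / 9 = 55.1111
UCL_s = B₄·s̄ = 1.716 × 55.1111 = 94.5707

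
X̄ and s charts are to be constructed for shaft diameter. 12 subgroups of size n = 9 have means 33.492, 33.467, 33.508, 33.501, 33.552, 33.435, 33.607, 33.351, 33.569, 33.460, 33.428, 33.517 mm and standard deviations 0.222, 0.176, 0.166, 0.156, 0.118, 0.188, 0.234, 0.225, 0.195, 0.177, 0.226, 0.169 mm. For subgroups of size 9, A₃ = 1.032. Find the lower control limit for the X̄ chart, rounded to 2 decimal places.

33.30

X̄̄ = (33.492 + 33.467 + 33.508 + 33.501 + 33.552 + 33.435 + 33.607 + 33.351 + 33.569 + 33.460 + 33.428 + 33.517) / 12 = 33.4906
s̄ = (0.222 + 0.176 + 0.166 + 0.156 + 0.118 + 0.188 + 0.234 + 0.225 + 0.195 + 0.177 + 0.226 + 0.169) / 12 = 0.1877
LCL = X̄̄ − A₃·s̄ = 33.4906 − 1.032 × 0.1877 = 33.2969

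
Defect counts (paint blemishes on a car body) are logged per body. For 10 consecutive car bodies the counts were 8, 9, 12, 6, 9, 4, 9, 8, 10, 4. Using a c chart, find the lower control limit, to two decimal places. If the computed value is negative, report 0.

0.00

c̄ = (8 + 9 + 12 + 6 + 9 + 4 + 9 + 8 + 10 + 4) / 10 = 79 / 10 = 7.9000
LCL = c̄ − 3√c̄ = 7.9000 − 3 × 2.8107 = -0.5321 → 0 (cannot be negative)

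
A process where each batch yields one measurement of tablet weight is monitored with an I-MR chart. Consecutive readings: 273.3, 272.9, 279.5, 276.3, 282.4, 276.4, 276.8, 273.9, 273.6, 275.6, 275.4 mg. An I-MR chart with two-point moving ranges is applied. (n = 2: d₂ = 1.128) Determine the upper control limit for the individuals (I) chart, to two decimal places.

X̄ = (273.3 + 272.9 + 279.5 + 276.3 + 282.4 + 276.4 + 276.8 + 273.9 + 273.6 + 275.6 + 275.4) / 11 = 276.0091
Moving ranges: 0.4, 6.6, 3.2, 6.1, 6.0, 0.4, 2.9, 0.3, 2.0, 0.2; M̄R̄ = 28.1000 / 10 = 2.8100
UCL = X̄ + 3·M̄R̄/d₂ = 276.0091 + 3 × 2.8100 / 1.128 = 283.4825

283.48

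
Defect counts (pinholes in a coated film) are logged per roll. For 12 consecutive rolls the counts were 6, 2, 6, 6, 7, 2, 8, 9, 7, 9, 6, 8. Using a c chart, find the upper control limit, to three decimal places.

13.883

c̄ = (6 + 2 + 6 + 6 + 7 + 2 + 8 + 9 + 7 + 9 + 6 + 8) / 12 = 76 / 12 = 6.3333
UCL = c̄ + 3√c̄ = 6.3333 + 3 × √6.3333 = 6.3333 + 3 × 2.5166 = 13.8832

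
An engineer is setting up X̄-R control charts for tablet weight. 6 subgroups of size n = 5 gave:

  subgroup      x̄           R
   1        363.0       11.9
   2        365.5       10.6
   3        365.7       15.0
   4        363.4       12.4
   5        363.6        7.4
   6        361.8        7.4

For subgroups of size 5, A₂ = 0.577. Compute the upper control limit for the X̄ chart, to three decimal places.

370.055

X̄̄ = (363.0 + 365.5 + 365.7 + 363.4 + 363.6 + 361.8) / 6 = 2183.0000 / 6 = 363.8333
R̄ = (11.9 + 10.6 + 15.0 + 12.4 + 7.4 + 7.4) / 6 = 64.7000 / 6 = 10.7833
UCL = X̄̄ + A₂·R̄ = 363.8333 + 0.577 × 10.7833 = 370.0553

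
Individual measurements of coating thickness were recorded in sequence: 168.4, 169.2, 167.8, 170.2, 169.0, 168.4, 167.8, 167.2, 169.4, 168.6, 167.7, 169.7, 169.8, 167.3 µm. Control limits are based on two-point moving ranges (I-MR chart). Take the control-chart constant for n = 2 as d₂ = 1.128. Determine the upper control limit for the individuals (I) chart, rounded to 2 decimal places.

X̄ = (168.4 + 169.2 + 167.8 + 170.2 + 169.0 + 168.4 + 167.8 + 167.2 + 169.4 + 168.6 + 167.7 + 169.7 + 169.8 + 167.3) / 14 = 168.6071
Moving ranges: 0.8, 1.4, 2.4, 1.2, 0.6, 0.6, 0.6, 2.2, 0.8, 0.9, 2.0, 0.1, 2.5; M̄R̄ = 16.1000 / 13 = 1.2385
UCL = X̄ + 3·M̄R̄/d₂ = 168.6071 + 3 × 1.2385 / 1.128 = 171.9009

171.90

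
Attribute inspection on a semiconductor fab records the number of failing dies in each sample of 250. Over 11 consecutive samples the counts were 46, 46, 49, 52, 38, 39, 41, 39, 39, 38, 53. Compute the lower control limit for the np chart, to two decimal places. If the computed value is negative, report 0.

25.63

p̄ = Σdᵢ / (k·n) = 480 / (11 × 250) = 0.17455
LCL = np̄ − 3·√(np̄(1−p̄)) = 43.6364 − 3 × 6.0017 = 25.6314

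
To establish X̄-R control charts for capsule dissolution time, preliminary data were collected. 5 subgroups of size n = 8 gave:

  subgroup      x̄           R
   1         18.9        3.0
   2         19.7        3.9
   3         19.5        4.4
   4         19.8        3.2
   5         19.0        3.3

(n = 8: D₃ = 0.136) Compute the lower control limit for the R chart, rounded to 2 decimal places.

R̄ = (3.0 + 3.9 + 4.4 + 3.2 + 3.3) / 5 = 17.8000 / 5 = 3.5600
LCL_R = D₃·R̄ = 0.136 × 3.5600 = 0.4842

0.48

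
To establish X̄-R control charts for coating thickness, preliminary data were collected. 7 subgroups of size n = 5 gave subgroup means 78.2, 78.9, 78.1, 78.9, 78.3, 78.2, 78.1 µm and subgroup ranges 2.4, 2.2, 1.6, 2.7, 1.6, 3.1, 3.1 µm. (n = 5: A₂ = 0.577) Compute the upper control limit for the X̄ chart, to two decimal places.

X̄̄ = (78.2 + 78.9 + 78.1 + 78.9 + 78.3 + 78.2 + 78.1) / 7 = 548.7000 / 7 = 78.3857
R̄ = (2.4 + 2.2 + 1.6 + 2.7 + 1.6 + 3.1 + 3.1) / 7 = 16.7000 / 7 = 2.3857
UCL = X̄̄ + A₂·R̄ = 78.3857 + 0.577 × 2.3857 = 79.7623

79.76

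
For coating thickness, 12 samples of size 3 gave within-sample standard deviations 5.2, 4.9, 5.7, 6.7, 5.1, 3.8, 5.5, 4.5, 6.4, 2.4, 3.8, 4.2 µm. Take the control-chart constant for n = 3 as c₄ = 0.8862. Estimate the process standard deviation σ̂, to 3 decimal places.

5.473

s̄ = (5.2 + 4.9 + 5.7 + 6.7 + 5.1 + 3.8 + 5.5 + 4.5 + 6.4 + 2.4 + 3.8 + 4.2) / 12 = 4.8500
σ̂ = s̄ / c₄ = 4.8500 / 0.8862 = 5.4728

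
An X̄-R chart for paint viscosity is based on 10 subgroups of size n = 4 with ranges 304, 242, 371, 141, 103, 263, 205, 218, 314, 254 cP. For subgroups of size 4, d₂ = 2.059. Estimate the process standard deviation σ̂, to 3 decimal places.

117.290

R̄ = (304 + 242 + 371 + 141 + 103 + 263 + 205 + 218 + 314 + 254) / 10 = 241.5000
σ̂ = R̄ / d₂ = 241.5000 / 2.059 = 117.2899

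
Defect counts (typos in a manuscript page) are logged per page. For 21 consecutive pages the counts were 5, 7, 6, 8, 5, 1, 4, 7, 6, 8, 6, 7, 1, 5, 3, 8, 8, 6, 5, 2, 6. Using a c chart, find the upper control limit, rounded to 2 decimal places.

c̄ = (5 + 7 + 6 + 8 + 5 + 1 + 4 + 7 + 6 + 8 + 6 + 7 + 1 + 5 + 3 + 8 + 8 + 6 + 5 + 2 + 6) / 21 = 114 / 21 = 5.4286
UCL = c̄ + 3√c̄ = 5.4286 + 3 × √5.4286 = 5.4286 + 3 × 2.3299 = 12.4184

12.42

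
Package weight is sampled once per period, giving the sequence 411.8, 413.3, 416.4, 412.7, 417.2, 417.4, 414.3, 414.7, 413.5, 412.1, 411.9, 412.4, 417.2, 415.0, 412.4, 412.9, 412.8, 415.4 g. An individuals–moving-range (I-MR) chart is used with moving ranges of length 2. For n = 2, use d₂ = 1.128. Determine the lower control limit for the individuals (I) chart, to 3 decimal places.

408.978

X̄ = (411.8 + 413.3 + 416.4 + 412.7 + 417.2 + 417.4 + 414.3 + 414.7 + 413.5 + 412.1 + 411.9 + 412.4 + 417.2 + 415.0 + 412.4 + 412.9 + 412.8 + 415.4) / 18 = 414.0778
Moving ranges: 1.5, 3.1, 3.7, 4.5, 0.2, 3.1, 0.4, 1.2, 1.4, 0.2, 0.5, 4.8, 2.2, 2.6, 0.5, 0.1, 2.6; M̄R̄ = 32.6000 / 17 = 1.9176
LCL = X̄ − 3·M̄R̄/d₂ = 414.0778 − 3 × 1.9176 / 1.128 = 408.9777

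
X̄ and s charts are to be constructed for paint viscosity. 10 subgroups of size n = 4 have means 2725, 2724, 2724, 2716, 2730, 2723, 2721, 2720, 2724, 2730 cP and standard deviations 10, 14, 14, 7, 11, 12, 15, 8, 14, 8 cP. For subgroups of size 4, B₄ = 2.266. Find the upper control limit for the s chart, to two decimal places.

s̄ = (10 + 14 + 14 + 7 + 11 + 12 + 15 + 8 + 14 + 8) / 10 = 11.3000
UCL_s = B₄·s̄ = 2.266 × 11.3000 = 25.6058

25.61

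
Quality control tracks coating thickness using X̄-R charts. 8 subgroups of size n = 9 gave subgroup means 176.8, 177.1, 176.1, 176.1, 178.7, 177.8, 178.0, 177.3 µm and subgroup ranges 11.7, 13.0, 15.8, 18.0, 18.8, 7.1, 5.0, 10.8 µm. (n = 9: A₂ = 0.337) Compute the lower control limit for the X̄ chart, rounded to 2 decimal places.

X̄̄ = (176.8 + 177.1 + 176.1 + 176.1 + 178.7 + 177.8 + 178.0 + 177.3) / 8 = 1417.9000 / 8 = 177.2375
R̄ = (11.7 + 13.0 + 15.8 + 18.0 + 18.8 + 7.1 + 5.0 + 10.8) / 8 = 100.2000 / 8 = 12.5250
LCL = X̄̄ − A₂·R̄ = 177.2375 − 0.337 × 12.5250 = 173.0166

173.02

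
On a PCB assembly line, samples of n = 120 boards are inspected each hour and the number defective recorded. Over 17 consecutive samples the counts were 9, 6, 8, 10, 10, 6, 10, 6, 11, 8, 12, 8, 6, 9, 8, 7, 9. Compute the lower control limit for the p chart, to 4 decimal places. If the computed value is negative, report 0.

p̄ = Σdᵢ / (k·n) = 143 / (17 × 120) = 0.07010
LCL = p̄ − 3·√(p̄(1−p̄)/n) = 0.07010 − 3 × 0.02331 = 0.00018

0.0002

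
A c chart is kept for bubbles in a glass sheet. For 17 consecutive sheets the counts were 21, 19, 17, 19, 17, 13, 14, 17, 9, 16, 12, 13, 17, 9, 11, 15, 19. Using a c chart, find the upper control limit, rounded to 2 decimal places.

26.86

c̄ = (21 + 19 + 17 + 19 + 17 + 13 + 14 + 17 + 9 + 16 + 12 + 13 + 17 + 9 + 11 + 15 + 19) / 17 = 258 / 17 = 15.1765
UCL = c̄ + 3√c̄ = 15.1765 + 3 × √15.1765 = 15.1765 + 3 × 3.8957 = 26.8636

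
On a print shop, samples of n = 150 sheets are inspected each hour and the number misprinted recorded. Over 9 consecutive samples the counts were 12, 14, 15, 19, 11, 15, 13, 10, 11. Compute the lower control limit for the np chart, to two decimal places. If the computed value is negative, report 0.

p̄ = Σdᵢ / (k·n) = 120 / (9 × 150) = 0.08889
LCL = np̄ − 3·√(np̄(1−p̄)) = 13.3333 − 3 × 3.4854 = 2.8771

2.88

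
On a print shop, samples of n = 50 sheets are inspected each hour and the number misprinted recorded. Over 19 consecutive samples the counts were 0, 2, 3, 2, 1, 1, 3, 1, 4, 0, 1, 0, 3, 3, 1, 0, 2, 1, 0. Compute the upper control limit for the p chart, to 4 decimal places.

p̄ = Σdᵢ / (k·n) = 28 / (19 × 50) = 0.02947
UCL = p̄ + 3·√(p̄(1−p̄)/n) = 0.02947 + 3 × √(0.02947×0.97053/50) = 0.02947 + 3 × 0.02392 = 0.10123

0.1012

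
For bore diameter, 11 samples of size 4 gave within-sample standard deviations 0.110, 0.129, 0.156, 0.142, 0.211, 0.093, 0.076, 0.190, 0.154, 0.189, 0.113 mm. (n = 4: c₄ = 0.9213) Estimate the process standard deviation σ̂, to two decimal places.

0.15

s̄ = (0.110 + 0.129 + 0.156 + 0.142 + 0.211 + 0.093 + 0.076 + 0.190 + 0.154 + 0.189 + 0.113) / 11 = 0.1421
σ̂ = s̄ / c₄ = 0.1421 / 0.9213 = 0.1542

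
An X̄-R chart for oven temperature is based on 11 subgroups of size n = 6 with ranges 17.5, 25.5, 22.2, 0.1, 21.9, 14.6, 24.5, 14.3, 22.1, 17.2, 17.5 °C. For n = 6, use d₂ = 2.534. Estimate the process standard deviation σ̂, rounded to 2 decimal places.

7.08

R̄ = (17.5 + 25.5 + 22.2 + 0.1 + 21.9 + 14.6 + 24.5 + 14.3 + 22.1 + 17.2 + 17.5) / 11 = 17.9455
σ̂ = R̄ / d₂ = 17.9455 / 2.534 = 7.0819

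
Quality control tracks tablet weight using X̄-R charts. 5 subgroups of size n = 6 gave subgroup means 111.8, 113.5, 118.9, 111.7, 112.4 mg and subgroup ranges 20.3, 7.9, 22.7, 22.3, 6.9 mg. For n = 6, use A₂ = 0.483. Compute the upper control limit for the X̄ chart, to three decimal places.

X̄̄ = (111.8 + 113.5 + 118.9 + 111.7 + 112.4) / 5 = 568.3000 / 5 = 113.6600
R̄ = (20.3 + 7.9 + 22.7 + 22.3 + 6.9) / 5 = 80.1000 / 5 = 16.0200
UCL = X̄̄ + A₂·R̄ = 113.6600 + 0.483 × 16.0200 = 121.3977

121.398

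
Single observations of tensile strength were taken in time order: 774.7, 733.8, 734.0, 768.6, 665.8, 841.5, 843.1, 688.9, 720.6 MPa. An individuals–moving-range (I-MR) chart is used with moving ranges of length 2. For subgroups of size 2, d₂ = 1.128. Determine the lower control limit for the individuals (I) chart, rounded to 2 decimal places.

572.25

X̄ = (774.7 + 733.8 + 734.0 + 768.6 + 665.8 + 841.5 + 843.1 + 688.9 + 720.6) / 9 = 752.3333
Moving ranges: 40.9, 0.2, 34.6, 102.8, 175.7, 1.6, 154.2, 31.7; M̄R̄ = 541.7000 / 8 = 67.7125
LCL = X̄ − 3·M̄R̄/d₂ = 752.3333 − 3 × 67.7125 / 1.128 = 572.2469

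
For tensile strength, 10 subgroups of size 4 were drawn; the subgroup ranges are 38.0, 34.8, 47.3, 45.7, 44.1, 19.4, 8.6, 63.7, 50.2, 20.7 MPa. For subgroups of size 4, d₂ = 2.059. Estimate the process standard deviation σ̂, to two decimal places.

18.09

R̄ = (38.0 + 34.8 + 47.3 + 45.7 + 44.1 + 19.4 + 8.6 + 63.7 + 50.2 + 20.7) / 10 = 37.2500
σ̂ = R̄ / d₂ = 37.2500 / 2.059 = 18.0913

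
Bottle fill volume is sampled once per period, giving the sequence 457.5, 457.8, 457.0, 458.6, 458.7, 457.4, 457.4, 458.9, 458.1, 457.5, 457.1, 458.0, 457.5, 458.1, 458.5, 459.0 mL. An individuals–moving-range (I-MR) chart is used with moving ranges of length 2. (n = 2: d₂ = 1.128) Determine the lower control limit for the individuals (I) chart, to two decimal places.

456.12

X̄ = (457.5 + 457.8 + 457.0 + 458.6 + 458.7 + 457.4 + 457.4 + 458.9 + 458.1 + 457.5 + 457.1 + 458.0 + 457.5 + 458.1 + 458.5 + 459.0) / 16 = 457.9438
Moving ranges: 0.3, 0.8, 1.6, 0.1, 1.3, 0.0, 1.5, 0.8, 0.6, 0.4, 0.9, 0.5, 0.6, 0.4, 0.5; M̄R̄ = 10.3000 / 15 = 0.6867
LCL = X̄ − 3·M̄R̄/d₂ = 457.9438 − 3 × 0.6867 / 1.128 = 456.1175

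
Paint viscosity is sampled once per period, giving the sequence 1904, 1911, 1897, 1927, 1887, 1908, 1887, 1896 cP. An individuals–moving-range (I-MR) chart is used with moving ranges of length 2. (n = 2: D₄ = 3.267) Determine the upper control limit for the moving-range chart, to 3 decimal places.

Moving ranges: 7, 14, 30, 40, 21, 21, 9; M̄R̄ = 142.0000 / 7 = 20.2857
UCL_MR = D₄·M̄R̄ = 3.267 × 20.2857 = 66.2734

66.273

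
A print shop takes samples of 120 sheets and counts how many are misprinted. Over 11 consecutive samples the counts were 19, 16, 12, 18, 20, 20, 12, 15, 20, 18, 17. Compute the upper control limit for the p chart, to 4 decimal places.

p̄ = Σdᵢ / (k·n) = 187 / (11 × 120) = 0.14167
UCL = p̄ + 3·√(p̄(1−p̄)/n) = 0.14167 + 3 × √(0.14167×0.85833/120) = 0.14167 + 3 × 0.03183 = 0.23716

0.2372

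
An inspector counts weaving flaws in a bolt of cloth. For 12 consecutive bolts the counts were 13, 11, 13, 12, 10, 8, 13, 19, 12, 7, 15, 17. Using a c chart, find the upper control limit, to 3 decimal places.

c̄ = (13 + 11 + 13 + 12 + 10 + 8 + 13 + 19 + 12 + 7 + 15 + 17) / 12 = 150 / 12 = 12.5000
UCL = c̄ + 3√c̄ = 12.5000 + 3 × √12.5000 = 12.5000 + 3 × 3.5355 = 23.1066

23.107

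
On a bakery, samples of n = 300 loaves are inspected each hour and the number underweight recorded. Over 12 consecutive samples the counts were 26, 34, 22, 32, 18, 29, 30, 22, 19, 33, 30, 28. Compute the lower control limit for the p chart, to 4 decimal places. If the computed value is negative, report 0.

0.0402

p̄ = Σdᵢ / (k·n) = 323 / (12 × 300) = 0.08972
LCL = p̄ − 3·√(p̄(1−p̄)/n) = 0.08972 − 3 × 0.01650 = 0.04022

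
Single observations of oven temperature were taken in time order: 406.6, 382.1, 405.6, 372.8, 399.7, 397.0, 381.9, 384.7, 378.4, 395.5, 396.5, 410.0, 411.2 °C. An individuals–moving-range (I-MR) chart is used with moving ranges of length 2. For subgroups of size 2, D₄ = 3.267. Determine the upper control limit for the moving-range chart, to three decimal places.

45.575

Moving ranges: 24.5, 23.5, 32.8, 26.9, 2.7, 15.1, 2.8, 6.3, 17.1, 1.0, 13.5, 1.2; M̄R̄ = 167.4000 / 12 = 13.9500
UCL_MR = D₄·M̄R̄ = 3.267 × 13.9500 = 45.5747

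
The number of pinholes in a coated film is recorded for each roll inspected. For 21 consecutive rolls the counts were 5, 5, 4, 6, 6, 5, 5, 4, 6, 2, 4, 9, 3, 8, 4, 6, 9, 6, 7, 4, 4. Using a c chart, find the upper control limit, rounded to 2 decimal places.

c̄ = (5 + 5 + 4 + 6 + 6 + 5 + 5 + 4 + 6 + 2 + 4 + 9 + 3 + 8 + 4 + 6 + 9 + 6 + 7 + 4 + 4) / 21 = 112 / 21 = 5.3333
UCL = c̄ + 3√c̄ = 5.3333 + 3 × √5.3333 = 5.3333 + 3 × 2.3094 = 12.2615

12.26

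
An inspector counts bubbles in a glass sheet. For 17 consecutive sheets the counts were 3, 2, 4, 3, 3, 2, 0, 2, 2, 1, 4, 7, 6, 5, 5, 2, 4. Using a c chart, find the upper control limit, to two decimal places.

c̄ = (3 + 2 + 4 + 3 + 3 + 2 + 0 + 2 + 2 + 1 + 4 + 7 + 6 + 5 + 5 + 2 + 4) / 17 = 55 / 17 = 3.2353
UCL = c̄ + 3√c̄ = 3.2353 + 3 × √3.2353 = 3.2353 + 3 × 1.7987 = 8.6314

8.63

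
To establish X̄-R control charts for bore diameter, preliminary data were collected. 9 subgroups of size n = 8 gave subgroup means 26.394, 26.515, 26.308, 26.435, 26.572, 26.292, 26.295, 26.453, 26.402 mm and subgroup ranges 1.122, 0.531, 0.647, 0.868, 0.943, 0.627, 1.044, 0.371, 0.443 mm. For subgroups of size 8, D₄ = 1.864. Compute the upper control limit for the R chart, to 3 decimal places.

R̄ = (1.122 + 0.531 + 0.647 + 0.868 + 0.943 + 0.627 + 1.044 + 0.371 + 0.443) / 9 = 6.5960 / 9 = 0.7329
UCL_R = D₄·R̄ = 1.864 × 0.7329 = 1.3661

1.366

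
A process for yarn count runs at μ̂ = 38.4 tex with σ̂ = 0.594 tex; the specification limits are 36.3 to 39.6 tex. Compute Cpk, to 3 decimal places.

0.673

Cpu = (USL − μ̂) / (3σ̂) = (39.6 − 38.4) / (3 × 0.594) = 0.6734; Cpl = (μ̂ − LSL) / (3σ̂) = (38.4 − 36.3) / (3 × 0.594) = 1.1785; Cpk = min(Cpu, Cpl) = 0.6734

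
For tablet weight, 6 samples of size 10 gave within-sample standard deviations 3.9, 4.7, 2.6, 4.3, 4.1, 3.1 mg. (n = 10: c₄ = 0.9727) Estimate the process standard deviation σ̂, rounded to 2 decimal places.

s̄ = (3.9 + 4.7 + 2.6 + 4.3 + 4.1 + 3.1) / 6 = 3.7833
σ̂ = s̄ / c₄ = 3.7833 / 0.9727 = 3.8895

3.89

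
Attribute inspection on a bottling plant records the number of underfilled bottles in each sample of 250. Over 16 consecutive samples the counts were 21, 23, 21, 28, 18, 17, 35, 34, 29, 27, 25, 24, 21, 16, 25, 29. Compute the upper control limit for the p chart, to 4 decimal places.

p̄ = Σdᵢ / (k·n) = 393 / (16 × 250) = 0.09825
UCL = p̄ + 3·√(p̄(1−p̄)/n) = 0.09825 + 3 × √(0.09825×0.90175/250) = 0.09825 + 3 × 0.01883 = 0.15473

0.1547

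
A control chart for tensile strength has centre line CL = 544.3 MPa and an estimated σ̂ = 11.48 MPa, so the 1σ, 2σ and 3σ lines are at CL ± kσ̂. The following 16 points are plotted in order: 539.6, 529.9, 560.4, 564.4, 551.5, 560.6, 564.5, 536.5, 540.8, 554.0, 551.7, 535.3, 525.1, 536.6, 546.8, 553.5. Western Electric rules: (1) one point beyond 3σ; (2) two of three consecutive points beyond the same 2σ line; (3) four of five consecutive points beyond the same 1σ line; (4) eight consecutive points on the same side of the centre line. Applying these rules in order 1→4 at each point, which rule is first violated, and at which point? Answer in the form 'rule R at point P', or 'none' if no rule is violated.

rule 3 at point 7

Zone of each point (C = within 1σ̂, B = 1σ̂–2σ̂, A = 2σ̂–3σ̂, * = beyond 3σ̂; sign = side of CL): 1:-C, 2:-B, 3:+B, 4:+B, 5:+C, 6:+B, 7:+B, 8:-C, 9:-C, 10:+C, 11:+C, 12:-C, 13:-B, 14:-C, 15:+C, 16:+C
Rule 3 (four of five consecutive points beyond the same 1σ limit) is satisfied at point 7.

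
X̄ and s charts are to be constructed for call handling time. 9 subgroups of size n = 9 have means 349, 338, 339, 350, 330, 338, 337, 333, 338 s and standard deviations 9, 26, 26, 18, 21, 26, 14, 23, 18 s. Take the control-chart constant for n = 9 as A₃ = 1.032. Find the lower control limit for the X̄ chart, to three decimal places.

X̄̄ = (349 + 338 + 339 + 350 + 330 + 338 + 337 + 333 + 338) / 9 = 339.1111
s̄ = (9 + 26 + 26 + 18 + 21 + 26 + 14 + 23 + 18) / 9 = 20.1111
LCL = X̄̄ − A₃·s̄ = 339.1111 − 1.032 × 20.1111 = 318.3564

318.356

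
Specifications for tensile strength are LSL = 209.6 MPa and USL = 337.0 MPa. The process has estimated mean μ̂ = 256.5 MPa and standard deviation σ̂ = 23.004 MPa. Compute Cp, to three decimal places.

0.923

Cp = (USL − LSL) / (6σ̂) = (337.0 − 209.6) / (6 × 23.004) = 127.4000 / 138.0240 = 0.9230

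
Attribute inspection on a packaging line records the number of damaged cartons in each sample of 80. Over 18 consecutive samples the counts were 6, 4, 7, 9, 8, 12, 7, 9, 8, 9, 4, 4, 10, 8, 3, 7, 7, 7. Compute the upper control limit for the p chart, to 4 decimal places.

0.1854

p̄ = Σdᵢ / (k·n) = 129 / (18 × 80) = 0.08958
UCL = p̄ + 3·√(p̄(1−p̄)/n) = 0.08958 + 3 × √(0.08958×0.91042/80) = 0.08958 + 3 × 0.03193 = 0.18537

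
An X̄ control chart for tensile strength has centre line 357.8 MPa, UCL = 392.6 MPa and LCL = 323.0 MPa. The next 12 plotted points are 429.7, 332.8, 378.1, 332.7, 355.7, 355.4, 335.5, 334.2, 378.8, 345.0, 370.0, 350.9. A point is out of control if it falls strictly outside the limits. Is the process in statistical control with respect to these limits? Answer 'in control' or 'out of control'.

Compare each point to [323.0, 392.6]: sample 1 = 429.7 > UCL.

out of control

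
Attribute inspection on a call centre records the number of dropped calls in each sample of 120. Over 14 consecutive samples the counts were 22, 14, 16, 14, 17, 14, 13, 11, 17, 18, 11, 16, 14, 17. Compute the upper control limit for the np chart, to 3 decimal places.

26.242

p̄ = Σdᵢ / (k·n) = 214 / (14 × 120) = 0.12738
UCL = np̄ + 3·√(np̄(1−p̄)) = 15.2857 + 3 × √(15.2857×0.87262) = 15.2857 + 3 × 3.6522 = 26.2423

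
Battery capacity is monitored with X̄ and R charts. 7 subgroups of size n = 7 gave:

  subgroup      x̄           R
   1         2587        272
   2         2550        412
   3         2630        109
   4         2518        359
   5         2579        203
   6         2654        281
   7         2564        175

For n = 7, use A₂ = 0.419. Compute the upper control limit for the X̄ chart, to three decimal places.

2691.544

X̄̄ = (2587 + 2550 + 2630 + 2518 + 2579 + 2654 + 2564) / 7 = 18082.0000 / 7 = 2583.1429
R̄ = (272 + 412 + 109 + 359 + 203 + 281 + 175) / 7 = 1811.0000 / 7 = 258.7143
UCL = X̄̄ + A₂·R̄ = 2583.1429 + 0.419 × 258.7143 = 2691.5441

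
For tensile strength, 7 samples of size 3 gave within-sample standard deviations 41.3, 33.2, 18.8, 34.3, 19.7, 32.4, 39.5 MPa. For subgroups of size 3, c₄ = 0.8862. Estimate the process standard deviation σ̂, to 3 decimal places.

s̄ = (41.3 + 33.2 + 18.8 + 34.3 + 19.7 + 32.4 + 39.5) / 7 = 31.3143
σ̂ = s̄ / c₄ = 31.3143 / 0.8862 = 35.3355

35.335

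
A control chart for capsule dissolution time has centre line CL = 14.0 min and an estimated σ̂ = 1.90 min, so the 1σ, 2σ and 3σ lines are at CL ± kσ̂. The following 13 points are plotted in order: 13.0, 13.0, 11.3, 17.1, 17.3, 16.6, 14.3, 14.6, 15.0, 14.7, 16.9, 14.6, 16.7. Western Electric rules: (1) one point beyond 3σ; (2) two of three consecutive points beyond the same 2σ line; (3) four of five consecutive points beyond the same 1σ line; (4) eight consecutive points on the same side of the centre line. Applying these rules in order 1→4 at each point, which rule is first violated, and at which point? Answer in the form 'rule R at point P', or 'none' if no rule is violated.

Zone of each point (C = within 1σ̂, B = 1σ̂–2σ̂, A = 2σ̂–3σ̂, * = beyond 3σ̂; sign = side of CL): 1:-C, 2:-C, 3:-B, 4:+B, 5:+B, 6:+B, 7:+C, 8:+C, 9:+C, 10:+C, 11:+B, 12:+C, 13:+B
Rule 4 (eight consecutive points on the same side of the centre line) is satisfied at point 11.

rule 4 at point 11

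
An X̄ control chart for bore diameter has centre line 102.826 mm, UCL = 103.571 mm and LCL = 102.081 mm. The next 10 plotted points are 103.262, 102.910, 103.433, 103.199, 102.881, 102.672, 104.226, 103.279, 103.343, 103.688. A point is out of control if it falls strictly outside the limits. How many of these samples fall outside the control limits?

2

Compare each point to [102.081, 103.571]: sample 7 = 104.226 > UCL; sample 10 = 103.688 > UCL.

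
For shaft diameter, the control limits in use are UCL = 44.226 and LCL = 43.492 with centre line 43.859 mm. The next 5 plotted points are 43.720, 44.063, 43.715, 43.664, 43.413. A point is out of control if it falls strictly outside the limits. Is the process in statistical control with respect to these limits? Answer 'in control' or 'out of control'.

out of control

Compare each point to [43.492, 44.226]: sample 5 = 43.413 < LCL.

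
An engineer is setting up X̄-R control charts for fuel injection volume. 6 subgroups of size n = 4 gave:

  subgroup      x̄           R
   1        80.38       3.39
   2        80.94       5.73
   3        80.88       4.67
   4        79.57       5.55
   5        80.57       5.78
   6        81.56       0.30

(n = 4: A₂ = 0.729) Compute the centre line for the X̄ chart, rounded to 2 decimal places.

X̄̄ = (80.38 + 80.94 + 80.88 + 79.57 + 80.57 + 81.56) / 6 = 483.9000 / 6 = 80.6500
CL = X̄̄ = 80.6500

80.65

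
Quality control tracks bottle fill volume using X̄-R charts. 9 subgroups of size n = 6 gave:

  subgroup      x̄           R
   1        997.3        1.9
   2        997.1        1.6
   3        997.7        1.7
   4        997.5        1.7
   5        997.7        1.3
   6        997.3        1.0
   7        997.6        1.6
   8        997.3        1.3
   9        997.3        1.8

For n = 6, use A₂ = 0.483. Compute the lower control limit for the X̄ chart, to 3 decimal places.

X̄̄ = (997.3 + 997.1 + 997.7 + 997.5 + 997.7 + 997.3 + 997.6 + 997.3 + 997.3) / 9 = 8976.8000 / 9 = 997.4222
R̄ = (1.9 + 1.6 + 1.7 + 1.7 + 1.3 + 1.0 + 1.6 + 1.3 + 1.8) / 9 = 13.9000 / 9 = 1.5444
LCL = X̄̄ − A₂·R̄ = 997.4222 − 0.483 × 1.5444 = 996.6763

996.676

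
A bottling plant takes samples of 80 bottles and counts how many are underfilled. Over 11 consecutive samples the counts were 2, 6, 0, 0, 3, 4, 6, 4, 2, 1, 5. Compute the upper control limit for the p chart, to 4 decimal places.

p̄ = Σdᵢ / (k·n) = 33 / (11 × 80) = 0.03750
UCL = p̄ + 3·√(p̄(1−p̄)/n) = 0.03750 + 3 × √(0.03750×0.96250/80) = 0.03750 + 3 × 0.02124 = 0.10122

0.1012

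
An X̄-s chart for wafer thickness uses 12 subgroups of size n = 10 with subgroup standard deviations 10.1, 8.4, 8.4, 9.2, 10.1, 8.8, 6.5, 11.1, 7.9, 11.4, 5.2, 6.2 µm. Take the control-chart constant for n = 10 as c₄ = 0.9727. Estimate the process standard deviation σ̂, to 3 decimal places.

s̄ = (10.1 + 8.4 + 8.4 + 9.2 + 10.1 + 8.8 + 6.5 + 11.1 + 7.9 + 11.4 + 5.2 + 6.2) / 12 = 8.6083
σ̂ = s̄ / c₄ = 8.6083 / 0.9727 = 8.8499

8.850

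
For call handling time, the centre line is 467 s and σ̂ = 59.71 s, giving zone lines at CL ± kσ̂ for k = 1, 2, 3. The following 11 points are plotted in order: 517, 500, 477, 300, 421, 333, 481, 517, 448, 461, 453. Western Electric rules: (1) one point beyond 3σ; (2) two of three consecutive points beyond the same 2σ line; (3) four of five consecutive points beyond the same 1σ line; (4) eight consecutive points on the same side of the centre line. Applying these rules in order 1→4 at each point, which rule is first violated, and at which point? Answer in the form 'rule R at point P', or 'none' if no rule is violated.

Zone of each point (C = within 1σ̂, B = 1σ̂–2σ̂, A = 2σ̂–3σ̂, * = beyond 3σ̂; sign = side of CL): 1:+C, 2:+C, 3:+C, 4:-A, 5:-C, 6:-A, 7:+C, 8:+C, 9:-C, 10:-C, 11:-C
Rule 2 (two of three consecutive points beyond the same 2σ limit) is satisfied at point 6.

rule 2 at point 6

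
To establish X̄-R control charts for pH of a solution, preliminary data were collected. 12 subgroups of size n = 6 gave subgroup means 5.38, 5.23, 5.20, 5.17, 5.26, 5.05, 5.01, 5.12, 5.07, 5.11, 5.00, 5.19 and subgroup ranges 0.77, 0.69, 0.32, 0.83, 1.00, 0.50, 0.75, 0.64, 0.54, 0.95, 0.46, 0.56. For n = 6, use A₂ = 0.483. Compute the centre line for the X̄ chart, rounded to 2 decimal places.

5.15

X̄̄ = (5.38 + 5.23 + 5.20 + 5.17 + 5.26 + 5.05 + 5.01 + 5.12 + 5.07 + 5.11 + 5.00 + 5.19) / 12 = 61.7900 / 12 = 5.1492
CL = X̄̄ = 5.1492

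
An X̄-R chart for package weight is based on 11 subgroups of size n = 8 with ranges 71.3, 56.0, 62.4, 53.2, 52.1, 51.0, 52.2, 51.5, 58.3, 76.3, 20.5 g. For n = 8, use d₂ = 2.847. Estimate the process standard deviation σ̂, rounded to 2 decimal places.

19.31

R̄ = (71.3 + 56.0 + 62.4 + 53.2 + 52.1 + 51.0 + 52.2 + 51.5 + 58.3 + 76.3 + 20.5) / 11 = 54.9818
σ̂ = R̄ / d₂ = 54.9818 / 2.847 = 19.3122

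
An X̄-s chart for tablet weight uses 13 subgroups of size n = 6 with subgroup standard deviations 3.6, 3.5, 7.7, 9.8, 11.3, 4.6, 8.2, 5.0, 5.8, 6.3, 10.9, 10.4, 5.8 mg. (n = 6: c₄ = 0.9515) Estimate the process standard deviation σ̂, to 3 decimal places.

7.510

s̄ = (3.6 + 3.5 + 7.7 + 9.8 + 11.3 + 4.6 + 8.2 + 5.0 + 5.8 + 6.3 + 10.9 + 10.4 + 5.8) / 13 = 7.1462
σ̂ = s̄ / c₄ = 7.1462 / 0.9515 = 7.5104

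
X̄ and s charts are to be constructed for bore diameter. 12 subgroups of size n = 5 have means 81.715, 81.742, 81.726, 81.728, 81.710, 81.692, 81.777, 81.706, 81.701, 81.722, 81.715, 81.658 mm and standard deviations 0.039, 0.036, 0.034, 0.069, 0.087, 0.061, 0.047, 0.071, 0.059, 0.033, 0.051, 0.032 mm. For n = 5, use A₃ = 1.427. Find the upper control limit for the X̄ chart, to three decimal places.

X̄̄ = (81.715 + 81.742 + 81.726 + 81.728 + 81.710 + 81.692 + 81.777 + 81.706 + 81.701 + 81.722 + 81.715 + 81.658) / 12 = 81.7160
s̄ = (0.039 + 0.036 + 0.034 + 0.069 + 0.087 + 0.061 + 0.047 + 0.071 + 0.059 + 0.033 + 0.051 + 0.032) / 12 = 0.0516
UCL = X̄̄ + A₃·s̄ = 81.7160 + 1.427 × 0.0516 = 81.7896

81.790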